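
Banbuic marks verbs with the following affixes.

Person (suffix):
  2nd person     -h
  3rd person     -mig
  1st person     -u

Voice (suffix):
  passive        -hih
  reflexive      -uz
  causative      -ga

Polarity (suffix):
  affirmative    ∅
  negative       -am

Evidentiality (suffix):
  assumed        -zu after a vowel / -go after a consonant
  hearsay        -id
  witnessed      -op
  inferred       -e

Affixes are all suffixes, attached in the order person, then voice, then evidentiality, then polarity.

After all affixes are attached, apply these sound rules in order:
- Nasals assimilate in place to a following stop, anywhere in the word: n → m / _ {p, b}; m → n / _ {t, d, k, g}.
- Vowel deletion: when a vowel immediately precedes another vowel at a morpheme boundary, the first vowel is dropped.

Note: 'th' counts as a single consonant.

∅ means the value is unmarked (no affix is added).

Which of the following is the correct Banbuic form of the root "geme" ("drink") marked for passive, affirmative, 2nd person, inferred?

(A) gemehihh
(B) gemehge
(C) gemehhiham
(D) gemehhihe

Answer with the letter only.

Attach person 2nd person -h → gemeh.
Attach voice passive -hih → gemehhih.
Attach evidentiality inferred -e → gemehhihe.
polarity = affirmative: zero marking, form stays gemehhihe.
Nasal assimilation: no change.
Vowel deletion: no change.
So the correct form is gemehhihe, option (D).
(A) gemehihh is wrong: it has the affixes in the wrong order.
(B) gemehge is wrong: it uses causative instead of passive for voice.
(C) gemehhiham is wrong: it uses negative instead of affirmative for polarity.

D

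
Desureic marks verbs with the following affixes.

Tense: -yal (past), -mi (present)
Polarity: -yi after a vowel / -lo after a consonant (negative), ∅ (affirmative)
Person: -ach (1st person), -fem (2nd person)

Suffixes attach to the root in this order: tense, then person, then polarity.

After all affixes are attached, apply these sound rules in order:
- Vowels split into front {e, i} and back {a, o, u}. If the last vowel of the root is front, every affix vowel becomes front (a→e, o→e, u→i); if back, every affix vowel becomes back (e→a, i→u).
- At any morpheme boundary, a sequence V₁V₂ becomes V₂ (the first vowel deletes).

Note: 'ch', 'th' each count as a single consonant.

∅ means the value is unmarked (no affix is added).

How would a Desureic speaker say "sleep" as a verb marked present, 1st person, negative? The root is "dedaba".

dedabamachlo

Attach tense present -mi → dedabami.
Attach person 1st person -ach → dedabamiach.
Attach polarity negative -lo (after consonant 'ch') → dedabamiachlo.
Apply vowel harmony: dedabamiachlo → dedabamuachlo.
Apply vowel deletion: dedabamuachlo → dedabamachlo.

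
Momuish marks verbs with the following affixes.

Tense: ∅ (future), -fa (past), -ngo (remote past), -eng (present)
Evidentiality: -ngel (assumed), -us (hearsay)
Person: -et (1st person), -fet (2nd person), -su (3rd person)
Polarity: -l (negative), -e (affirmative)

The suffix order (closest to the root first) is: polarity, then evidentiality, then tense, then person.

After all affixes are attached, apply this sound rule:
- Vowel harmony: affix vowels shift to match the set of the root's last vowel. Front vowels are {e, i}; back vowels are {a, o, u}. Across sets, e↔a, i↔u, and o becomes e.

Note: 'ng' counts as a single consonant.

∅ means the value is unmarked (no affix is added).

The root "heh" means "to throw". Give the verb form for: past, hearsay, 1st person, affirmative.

heheisfeet

Attach polarity affirmative -e → hehe.
Attach evidentiality hearsay -us → heheus.
Attach tense past -fa → heheusfa.
Attach person 1st person -et → heheusfaet.
Apply vowel harmony: heheusfaet → heheisfeet.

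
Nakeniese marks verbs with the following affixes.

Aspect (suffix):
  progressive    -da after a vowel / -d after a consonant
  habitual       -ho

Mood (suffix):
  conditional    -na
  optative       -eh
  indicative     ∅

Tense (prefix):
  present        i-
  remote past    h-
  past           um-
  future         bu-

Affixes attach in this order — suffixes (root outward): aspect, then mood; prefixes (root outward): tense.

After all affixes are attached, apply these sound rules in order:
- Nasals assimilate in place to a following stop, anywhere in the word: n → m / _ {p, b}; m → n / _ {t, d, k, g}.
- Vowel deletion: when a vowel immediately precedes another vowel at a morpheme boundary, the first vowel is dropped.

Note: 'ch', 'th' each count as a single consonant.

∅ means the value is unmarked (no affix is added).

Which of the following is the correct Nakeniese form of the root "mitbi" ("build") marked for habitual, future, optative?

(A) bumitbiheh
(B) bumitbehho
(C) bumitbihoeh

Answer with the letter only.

Attach aspect habitual -ho → mitbiho.
Attach mood optative -eh → mitbihoeh.
Attach tense future bu- → bumitbihoeh.
Nasal assimilation: no change.
Apply vowel deletion: bumitbihoeh → bumitbiheh.
So the correct form is bumitbiheh, option (A).
(C) bumitbihoeh is wrong: it fails to apply the sound rule(s).
(B) bumitbehho is wrong: it has the affixes in the wrong order.

A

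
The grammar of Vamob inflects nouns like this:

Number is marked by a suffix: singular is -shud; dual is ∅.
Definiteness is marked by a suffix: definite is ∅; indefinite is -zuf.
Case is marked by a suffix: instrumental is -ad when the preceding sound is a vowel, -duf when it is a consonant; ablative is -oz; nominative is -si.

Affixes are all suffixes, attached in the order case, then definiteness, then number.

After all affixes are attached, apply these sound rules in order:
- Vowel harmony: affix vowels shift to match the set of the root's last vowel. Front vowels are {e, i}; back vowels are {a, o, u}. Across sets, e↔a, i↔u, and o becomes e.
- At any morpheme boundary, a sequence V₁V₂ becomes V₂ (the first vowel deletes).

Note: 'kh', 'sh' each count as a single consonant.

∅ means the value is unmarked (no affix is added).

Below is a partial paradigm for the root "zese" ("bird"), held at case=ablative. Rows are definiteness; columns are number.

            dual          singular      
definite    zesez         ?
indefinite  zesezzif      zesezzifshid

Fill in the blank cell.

zesezshid

Attach case ablative -oz → zeseoz.
definiteness = definite: zero marking, form stays zeseoz.
Attach number singular -shud → zeseozshud.
Apply vowel harmony: zeseozshud → zeseezshid.
Apply vowel deletion: zeseezshid → zesezshid.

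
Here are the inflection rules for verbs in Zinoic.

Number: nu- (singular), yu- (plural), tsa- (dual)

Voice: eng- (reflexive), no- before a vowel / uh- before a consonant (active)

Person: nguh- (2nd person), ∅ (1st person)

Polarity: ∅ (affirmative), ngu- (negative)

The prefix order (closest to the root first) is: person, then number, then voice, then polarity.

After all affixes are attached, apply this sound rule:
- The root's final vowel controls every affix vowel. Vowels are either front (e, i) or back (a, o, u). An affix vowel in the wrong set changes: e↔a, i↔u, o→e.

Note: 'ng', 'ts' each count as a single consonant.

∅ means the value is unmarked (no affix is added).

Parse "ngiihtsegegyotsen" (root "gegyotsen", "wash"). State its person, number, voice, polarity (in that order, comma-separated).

Segment: ngu-uh-tsa-gegyotsen.
person: ∅ → 1st person.
number: tsa- → dual.
voice: no/uh- → active.
polarity: ngu- → negative.

1st person, dual, active, negative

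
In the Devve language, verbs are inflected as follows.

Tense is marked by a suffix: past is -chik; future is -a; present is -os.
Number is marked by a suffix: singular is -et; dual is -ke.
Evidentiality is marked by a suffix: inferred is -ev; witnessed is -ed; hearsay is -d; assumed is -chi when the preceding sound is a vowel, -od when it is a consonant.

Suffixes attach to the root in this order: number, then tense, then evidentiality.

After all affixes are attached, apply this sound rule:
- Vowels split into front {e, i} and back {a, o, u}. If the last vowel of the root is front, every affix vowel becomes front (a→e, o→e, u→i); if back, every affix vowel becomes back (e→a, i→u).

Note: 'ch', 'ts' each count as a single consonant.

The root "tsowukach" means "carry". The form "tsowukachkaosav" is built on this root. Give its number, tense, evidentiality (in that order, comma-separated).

Segment: tsowukach-ke-os-ev.
number: -ke → dual.
tense: -os → present.
evidentiality: -ev → inferred.

dual, present, inferred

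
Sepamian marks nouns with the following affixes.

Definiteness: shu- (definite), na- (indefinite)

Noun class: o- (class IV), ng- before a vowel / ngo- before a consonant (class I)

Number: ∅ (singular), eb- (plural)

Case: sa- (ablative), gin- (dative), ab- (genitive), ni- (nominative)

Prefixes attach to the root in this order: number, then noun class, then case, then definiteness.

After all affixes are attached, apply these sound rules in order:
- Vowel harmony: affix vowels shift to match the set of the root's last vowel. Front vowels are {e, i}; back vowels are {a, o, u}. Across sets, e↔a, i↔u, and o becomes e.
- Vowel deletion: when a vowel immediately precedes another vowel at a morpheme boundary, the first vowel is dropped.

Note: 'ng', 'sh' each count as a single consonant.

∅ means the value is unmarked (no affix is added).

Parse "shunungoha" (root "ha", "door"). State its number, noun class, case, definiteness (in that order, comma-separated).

Segment: shu-ni-ngo-ha.
number: ∅ → singular.
noun class: ng/ngo- → class I.
case: ni- → nominative.
definiteness: shu- → definite.

singular, class I, nominative, definite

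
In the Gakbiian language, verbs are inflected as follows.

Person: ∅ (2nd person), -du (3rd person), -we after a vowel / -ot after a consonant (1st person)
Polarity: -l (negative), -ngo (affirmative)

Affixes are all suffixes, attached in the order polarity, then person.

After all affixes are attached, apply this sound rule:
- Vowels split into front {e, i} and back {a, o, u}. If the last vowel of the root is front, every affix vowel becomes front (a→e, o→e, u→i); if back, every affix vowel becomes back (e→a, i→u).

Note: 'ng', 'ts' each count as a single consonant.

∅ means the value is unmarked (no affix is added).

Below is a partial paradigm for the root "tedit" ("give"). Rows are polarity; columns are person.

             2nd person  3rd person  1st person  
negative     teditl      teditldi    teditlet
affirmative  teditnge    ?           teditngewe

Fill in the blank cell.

Attach polarity affirmative -ngo → teditngo.
Attach person 3rd person -du → teditngodu.
Apply vowel harmony: teditngodu → teditngedi.

teditngedi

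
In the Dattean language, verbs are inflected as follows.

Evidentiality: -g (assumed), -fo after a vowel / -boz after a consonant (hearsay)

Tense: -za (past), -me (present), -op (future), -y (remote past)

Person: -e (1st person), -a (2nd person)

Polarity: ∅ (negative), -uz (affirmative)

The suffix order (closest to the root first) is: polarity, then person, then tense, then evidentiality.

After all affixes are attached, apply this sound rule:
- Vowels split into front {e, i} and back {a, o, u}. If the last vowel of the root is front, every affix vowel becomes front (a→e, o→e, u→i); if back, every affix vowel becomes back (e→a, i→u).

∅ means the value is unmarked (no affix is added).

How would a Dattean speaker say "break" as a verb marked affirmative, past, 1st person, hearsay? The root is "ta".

Attach polarity affirmative -uz → tauz.
Attach person 1st person -e → tauze.
Attach tense past -za → tauzeza.
Attach evidentiality hearsay -fo (after vowel 'a') → tauzezafo.
Apply vowel harmony: tauzezafo → tauzazafo.

tauzazafo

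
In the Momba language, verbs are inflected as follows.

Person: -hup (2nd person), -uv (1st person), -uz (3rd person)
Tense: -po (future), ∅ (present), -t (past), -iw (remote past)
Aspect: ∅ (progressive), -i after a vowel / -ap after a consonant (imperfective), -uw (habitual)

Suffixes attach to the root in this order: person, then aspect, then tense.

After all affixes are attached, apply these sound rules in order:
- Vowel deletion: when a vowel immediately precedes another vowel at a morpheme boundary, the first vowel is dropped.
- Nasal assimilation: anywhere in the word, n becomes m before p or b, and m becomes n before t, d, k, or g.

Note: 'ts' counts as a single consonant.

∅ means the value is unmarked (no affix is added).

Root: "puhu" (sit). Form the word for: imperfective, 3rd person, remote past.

puhuzapiw

Attach person 3rd person -uz → puhuuz.
Attach aspect imperfective -ap (after consonant 'z') → puhuuzap.
Attach tense remote past -iw → puhuuzapiw.
Apply vowel deletion: puhuuzapiw → puhuzapiw.
Nasal assimilation: no change.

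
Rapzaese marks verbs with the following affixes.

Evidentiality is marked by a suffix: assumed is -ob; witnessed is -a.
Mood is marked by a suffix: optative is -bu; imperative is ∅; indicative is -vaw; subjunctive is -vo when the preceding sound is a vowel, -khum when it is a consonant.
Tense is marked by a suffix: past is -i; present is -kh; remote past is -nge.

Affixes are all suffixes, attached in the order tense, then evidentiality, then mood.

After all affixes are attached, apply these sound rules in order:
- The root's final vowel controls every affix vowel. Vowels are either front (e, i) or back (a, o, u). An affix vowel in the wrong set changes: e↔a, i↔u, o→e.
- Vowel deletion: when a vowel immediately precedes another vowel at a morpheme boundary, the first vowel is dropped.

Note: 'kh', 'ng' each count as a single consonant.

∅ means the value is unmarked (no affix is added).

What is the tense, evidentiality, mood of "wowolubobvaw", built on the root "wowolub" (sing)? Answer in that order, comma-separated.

Segment: wowolub-i-ob-vaw.
tense: -i → past.
evidentiality: -ob → assumed.
mood: -vaw → indicative.

past, assumed, indicative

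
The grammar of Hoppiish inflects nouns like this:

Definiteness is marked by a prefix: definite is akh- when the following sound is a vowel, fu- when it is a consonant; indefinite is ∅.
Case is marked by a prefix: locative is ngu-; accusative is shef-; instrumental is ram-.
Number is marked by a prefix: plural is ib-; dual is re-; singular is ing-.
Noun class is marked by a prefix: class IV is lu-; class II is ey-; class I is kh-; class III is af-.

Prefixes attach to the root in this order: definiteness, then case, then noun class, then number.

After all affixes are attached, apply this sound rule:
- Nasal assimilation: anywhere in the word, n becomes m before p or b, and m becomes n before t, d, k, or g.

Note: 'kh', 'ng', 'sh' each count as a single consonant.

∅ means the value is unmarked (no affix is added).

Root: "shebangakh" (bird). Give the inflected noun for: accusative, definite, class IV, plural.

iblusheffushebangakh

Attach definiteness definite fu- (before consonant 'sh') → fushebangakh.
Attach case accusative shef- → sheffushebangakh.
Attach noun class class IV lu- → lusheffushebangakh.
Attach number plural ib- → iblusheffushebangakh.
Nasal assimilation: no change.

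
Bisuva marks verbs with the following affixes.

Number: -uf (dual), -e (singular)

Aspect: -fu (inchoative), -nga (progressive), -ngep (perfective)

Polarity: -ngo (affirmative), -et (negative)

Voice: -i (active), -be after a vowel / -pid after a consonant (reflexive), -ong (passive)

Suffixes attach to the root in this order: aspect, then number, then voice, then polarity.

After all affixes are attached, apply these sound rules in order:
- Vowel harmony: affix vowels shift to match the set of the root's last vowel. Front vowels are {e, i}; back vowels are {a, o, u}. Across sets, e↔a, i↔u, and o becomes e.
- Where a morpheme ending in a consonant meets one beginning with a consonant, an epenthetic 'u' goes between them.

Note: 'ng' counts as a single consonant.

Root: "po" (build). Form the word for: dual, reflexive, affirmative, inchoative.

pofuufupudungo

Attach aspect inchoative -fu → pofu.
Attach number dual -uf → pofuuf.
Attach voice reflexive -pid (after consonant 'f') → pofuufpid.
Attach polarity affirmative -ngo → pofuufpidngo.
Apply vowel harmony: pofuufpidngo → pofuufpudngo.
Apply epenthesis: pofuufpudngo → pofuufupudungo.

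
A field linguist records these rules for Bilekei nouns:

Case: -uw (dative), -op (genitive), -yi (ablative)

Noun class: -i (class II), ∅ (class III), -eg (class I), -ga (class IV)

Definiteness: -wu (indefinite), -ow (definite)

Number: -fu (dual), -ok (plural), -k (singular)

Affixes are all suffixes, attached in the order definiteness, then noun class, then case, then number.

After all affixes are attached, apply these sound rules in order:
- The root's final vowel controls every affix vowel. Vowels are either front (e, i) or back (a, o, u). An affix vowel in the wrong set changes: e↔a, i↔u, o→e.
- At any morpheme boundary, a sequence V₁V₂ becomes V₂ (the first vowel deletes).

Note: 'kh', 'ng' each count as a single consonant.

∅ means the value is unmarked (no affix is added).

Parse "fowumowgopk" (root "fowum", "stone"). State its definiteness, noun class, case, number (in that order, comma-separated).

Segment: fowum-ow-ga-op-k.
definiteness: -ow → definite.
noun class: -ga → class IV.
case: -op → genitive.
number: -k → singular.

definite, class IV, genitive, singular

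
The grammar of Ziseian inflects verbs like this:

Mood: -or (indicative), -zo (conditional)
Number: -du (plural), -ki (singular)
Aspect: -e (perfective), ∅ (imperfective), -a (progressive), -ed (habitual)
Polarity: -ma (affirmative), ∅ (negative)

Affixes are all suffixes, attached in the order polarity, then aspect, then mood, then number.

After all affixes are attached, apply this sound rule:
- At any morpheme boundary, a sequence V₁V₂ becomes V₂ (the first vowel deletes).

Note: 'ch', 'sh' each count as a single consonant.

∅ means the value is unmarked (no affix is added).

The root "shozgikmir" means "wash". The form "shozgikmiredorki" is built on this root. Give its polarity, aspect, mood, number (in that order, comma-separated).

Segment: shozgikmir-ed-or-ki.
polarity: ∅ → negative.
aspect: -ed → habitual.
mood: -or → indicative.
number: -ki → singular.

negative, habitual, indicative, singular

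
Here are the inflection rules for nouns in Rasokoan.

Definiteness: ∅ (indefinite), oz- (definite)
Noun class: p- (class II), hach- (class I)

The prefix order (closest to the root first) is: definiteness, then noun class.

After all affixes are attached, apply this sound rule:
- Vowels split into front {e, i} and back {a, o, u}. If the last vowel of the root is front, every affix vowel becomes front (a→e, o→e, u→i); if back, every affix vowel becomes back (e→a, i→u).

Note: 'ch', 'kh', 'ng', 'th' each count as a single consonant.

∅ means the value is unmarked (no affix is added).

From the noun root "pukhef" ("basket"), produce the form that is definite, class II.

pezpukhef

Attach definiteness definite oz- → ozpukhef.
Attach noun class class II p- → pozpukhef.
Apply vowel harmony: pozpukhef → pezpukhef.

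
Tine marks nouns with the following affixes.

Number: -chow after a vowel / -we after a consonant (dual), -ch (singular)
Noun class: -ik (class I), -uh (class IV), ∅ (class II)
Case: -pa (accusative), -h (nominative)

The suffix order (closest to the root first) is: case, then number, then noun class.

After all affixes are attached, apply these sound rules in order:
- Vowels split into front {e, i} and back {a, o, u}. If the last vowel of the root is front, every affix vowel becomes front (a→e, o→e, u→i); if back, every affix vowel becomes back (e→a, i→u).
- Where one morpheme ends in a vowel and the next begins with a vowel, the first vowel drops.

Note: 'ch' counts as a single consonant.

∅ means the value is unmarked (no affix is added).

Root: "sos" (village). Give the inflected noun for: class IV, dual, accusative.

sospachowuh

Attach case accusative -pa → sospa.
Attach number dual -chow (after vowel 'a') → sospachow.
Attach noun class class IV -uh → sospachowuh.
Vowel harmony: no change.
Vowel deletion: no change.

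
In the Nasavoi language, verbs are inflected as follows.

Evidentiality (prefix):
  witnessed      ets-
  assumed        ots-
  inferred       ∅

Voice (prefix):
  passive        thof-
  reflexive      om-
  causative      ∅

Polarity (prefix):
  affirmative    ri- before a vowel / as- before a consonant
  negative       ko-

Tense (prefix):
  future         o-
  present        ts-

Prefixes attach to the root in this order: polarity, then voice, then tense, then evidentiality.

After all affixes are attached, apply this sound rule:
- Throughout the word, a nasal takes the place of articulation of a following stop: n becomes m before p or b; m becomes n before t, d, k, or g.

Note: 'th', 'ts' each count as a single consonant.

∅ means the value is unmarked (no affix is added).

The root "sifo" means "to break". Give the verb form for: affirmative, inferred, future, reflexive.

oomassifo

Attach polarity affirmative as- (before consonant 's') → assifo.
Attach voice reflexive om- → omassifo.
Attach tense future o- → oomassifo.
evidentiality = inferred: zero marking, form stays oomassifo.
Nasal assimilation: no change.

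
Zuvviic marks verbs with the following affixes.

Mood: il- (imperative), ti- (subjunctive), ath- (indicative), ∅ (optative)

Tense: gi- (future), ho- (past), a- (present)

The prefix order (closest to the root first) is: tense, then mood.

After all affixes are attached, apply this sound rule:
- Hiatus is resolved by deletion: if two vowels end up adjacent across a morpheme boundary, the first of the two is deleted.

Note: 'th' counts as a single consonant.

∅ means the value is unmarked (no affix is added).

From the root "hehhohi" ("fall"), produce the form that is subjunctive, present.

tahehhohi

Attach tense present a- → ahehhohi.
Attach mood subjunctive ti- → tiahehhohi.
Apply vowel deletion: tiahehhohi → tahehhohi.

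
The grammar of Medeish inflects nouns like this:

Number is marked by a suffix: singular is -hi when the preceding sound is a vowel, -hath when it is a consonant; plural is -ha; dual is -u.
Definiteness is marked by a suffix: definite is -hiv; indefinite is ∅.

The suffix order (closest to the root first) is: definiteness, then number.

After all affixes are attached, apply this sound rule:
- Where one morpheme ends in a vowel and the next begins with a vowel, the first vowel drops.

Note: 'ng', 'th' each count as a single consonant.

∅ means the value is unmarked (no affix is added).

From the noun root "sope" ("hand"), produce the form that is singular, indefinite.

definiteness = indefinite: zero marking, form stays sope.
Attach number singular -hi (after vowel 'e') → sopehi.
Vowel deletion: no change.

sopehi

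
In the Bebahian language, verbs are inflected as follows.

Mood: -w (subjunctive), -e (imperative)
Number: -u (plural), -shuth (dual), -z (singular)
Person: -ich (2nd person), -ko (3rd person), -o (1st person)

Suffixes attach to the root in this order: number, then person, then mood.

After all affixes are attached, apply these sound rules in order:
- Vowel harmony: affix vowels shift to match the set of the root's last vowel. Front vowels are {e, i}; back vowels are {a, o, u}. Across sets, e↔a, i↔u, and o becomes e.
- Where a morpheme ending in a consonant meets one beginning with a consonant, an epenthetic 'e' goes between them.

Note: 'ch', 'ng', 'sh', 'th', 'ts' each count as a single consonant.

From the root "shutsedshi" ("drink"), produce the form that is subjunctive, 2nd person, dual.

Attach number dual -shuth → shutsedshishuth.
Attach person 2nd person -ich → shutsedshishuthich.
Attach mood subjunctive -w → shutsedshishuthichw.
Apply vowel harmony: shutsedshishuthichw → shutsedshishithichw.
Apply epenthesis: shutsedshishithichw → shutsedshishithichew.

shutsedshishithichew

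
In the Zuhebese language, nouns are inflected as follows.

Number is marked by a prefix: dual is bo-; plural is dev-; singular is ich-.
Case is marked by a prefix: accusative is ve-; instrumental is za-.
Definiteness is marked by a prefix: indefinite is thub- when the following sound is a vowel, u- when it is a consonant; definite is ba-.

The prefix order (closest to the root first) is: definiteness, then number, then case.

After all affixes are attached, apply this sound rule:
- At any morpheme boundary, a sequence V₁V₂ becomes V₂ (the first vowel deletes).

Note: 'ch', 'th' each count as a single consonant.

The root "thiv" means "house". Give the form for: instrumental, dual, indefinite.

Attach definiteness indefinite u- (before consonant 'th') → uthiv.
Attach number dual bo- → bouthiv.
Attach case instrumental za- → zabouthiv.
Apply vowel deletion: zabouthiv → zabuthiv.

zabuthiv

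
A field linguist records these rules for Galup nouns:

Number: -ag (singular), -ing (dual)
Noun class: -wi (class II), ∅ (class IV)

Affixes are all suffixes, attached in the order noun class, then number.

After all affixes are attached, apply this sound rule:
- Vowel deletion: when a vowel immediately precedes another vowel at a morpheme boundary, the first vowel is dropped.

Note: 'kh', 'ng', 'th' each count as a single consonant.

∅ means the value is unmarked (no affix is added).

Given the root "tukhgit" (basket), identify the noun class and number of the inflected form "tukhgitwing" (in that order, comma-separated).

class II, dual

Segment: tukhgit-wi-ing.
noun class: -wi → class II.
number: -ing → dual.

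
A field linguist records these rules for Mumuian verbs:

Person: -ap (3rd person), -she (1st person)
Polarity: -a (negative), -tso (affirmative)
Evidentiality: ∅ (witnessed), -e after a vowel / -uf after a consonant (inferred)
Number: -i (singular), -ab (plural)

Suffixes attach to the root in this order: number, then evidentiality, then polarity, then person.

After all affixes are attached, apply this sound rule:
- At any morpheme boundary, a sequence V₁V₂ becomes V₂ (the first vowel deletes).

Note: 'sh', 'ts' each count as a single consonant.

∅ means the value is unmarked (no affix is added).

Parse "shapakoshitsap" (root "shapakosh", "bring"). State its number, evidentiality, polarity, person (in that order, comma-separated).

Segment: shapakosh-i-tso-ap.
number: -i → singular.
evidentiality: ∅ → witnessed.
polarity: -tso → affirmative.
person: -ap → 3rd person.

singular, witnessed, affirmative, 3rd person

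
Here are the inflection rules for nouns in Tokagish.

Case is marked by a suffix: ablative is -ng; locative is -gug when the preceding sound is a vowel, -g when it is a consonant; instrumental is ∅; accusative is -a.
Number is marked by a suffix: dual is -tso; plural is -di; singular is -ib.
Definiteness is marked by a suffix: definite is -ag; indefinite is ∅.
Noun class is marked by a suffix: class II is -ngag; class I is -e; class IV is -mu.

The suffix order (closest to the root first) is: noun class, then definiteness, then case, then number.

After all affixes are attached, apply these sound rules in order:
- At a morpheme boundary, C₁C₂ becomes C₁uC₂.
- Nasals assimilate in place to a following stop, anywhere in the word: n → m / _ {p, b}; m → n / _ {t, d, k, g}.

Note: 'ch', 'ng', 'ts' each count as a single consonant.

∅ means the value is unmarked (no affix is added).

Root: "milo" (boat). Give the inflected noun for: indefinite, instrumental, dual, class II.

milongagutso

Attach noun class class II -ngag → milongag.
definiteness = indefinite: zero marking, form stays milongag.
case = instrumental: zero marking, form stays milongag.
Attach number dual -tso → milongagtso.
Apply epenthesis: milongagtso → milongagutso.
Nasal assimilation: no change.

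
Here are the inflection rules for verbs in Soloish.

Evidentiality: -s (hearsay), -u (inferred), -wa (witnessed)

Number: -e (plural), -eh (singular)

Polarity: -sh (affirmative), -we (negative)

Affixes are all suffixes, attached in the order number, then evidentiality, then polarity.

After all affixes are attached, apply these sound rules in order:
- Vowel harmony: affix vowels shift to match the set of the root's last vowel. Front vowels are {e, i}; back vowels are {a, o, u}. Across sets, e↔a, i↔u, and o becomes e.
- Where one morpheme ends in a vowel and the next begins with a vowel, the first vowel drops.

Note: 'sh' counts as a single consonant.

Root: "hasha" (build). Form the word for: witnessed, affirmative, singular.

hashahwash

Attach number singular -eh → hashaeh.
Attach evidentiality witnessed -wa → hashaehwa.
Attach polarity affirmative -sh → hashaehwash.
Apply vowel harmony: hashaehwash → hashaahwash.
Apply vowel deletion: hashaahwash → hashahwash.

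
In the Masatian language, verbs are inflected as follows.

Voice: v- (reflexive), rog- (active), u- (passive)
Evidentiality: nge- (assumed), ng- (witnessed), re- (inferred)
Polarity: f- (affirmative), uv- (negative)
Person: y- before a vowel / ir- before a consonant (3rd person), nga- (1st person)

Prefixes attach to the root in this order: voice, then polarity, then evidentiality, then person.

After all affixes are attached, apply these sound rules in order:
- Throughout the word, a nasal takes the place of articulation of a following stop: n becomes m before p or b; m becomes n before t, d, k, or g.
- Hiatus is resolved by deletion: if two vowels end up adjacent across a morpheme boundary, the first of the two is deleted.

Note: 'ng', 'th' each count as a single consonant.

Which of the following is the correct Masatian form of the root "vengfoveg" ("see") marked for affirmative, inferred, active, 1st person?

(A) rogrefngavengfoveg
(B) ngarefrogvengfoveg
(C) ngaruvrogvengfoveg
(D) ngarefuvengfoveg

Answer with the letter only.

B

Attach voice active rog- → rogvengfoveg.
Attach polarity affirmative f- → frogvengfoveg.
Attach evidentiality inferred re- → refrogvengfoveg.
Attach person 1st person nga- → ngarefrogvengfoveg.
Nasal assimilation: no change.
Vowel deletion: no change.
So the correct form is ngarefrogvengfoveg, option (B).
(C) ngaruvrogvengfoveg is wrong: it uses negative instead of affirmative for polarity.
(D) ngarefuvengfoveg is wrong: it uses passive instead of active for voice.
(A) rogrefngavengfoveg is wrong: it has the affixes in the wrong order.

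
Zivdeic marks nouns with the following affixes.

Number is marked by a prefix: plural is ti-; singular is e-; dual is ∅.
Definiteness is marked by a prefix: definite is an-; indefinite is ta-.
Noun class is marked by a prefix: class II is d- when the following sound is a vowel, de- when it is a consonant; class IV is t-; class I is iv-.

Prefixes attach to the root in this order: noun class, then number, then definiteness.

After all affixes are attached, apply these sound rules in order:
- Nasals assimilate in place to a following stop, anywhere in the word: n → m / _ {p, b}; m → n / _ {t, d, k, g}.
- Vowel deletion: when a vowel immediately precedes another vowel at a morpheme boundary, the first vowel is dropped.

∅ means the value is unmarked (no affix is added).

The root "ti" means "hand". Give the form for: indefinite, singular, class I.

tivti

Attach noun class class I iv- → ivti.
Attach number singular e- → eivti.
Attach definiteness indefinite ta- → taeivti.
Nasal assimilation: no change.
Apply vowel deletion: taeivti → tivti.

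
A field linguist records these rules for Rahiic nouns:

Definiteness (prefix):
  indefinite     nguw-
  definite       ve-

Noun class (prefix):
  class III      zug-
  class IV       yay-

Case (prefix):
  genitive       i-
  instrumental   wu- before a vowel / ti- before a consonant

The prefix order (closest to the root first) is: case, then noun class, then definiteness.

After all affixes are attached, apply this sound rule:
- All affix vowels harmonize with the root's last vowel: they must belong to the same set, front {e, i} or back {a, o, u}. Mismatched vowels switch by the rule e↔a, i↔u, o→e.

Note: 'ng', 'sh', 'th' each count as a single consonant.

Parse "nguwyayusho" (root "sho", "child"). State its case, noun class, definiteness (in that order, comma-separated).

genitive, class IV, indefinite

Segment: nguw-yay-i-sho.
case: i- → genitive.
noun class: yay- → class IV.
definiteness: nguw- → indefinite.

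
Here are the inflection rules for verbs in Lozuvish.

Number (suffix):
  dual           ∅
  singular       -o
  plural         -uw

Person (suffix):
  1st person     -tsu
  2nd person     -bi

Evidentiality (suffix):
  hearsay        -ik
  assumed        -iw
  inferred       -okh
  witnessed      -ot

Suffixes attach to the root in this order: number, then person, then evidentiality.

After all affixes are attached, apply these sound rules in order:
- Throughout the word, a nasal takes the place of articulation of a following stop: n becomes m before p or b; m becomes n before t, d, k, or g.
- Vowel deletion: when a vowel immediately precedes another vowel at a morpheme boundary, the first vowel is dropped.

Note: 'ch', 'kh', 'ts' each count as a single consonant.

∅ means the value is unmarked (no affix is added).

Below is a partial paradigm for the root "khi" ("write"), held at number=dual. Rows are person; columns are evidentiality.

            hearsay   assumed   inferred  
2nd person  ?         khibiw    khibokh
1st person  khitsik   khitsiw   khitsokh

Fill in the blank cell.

number = dual: zero marking, form stays khi.
Attach person 2nd person -bi → khibi.
Attach evidentiality hearsay -ik → khibiik.
Nasal assimilation: no change.
Apply vowel deletion: khibiik → khibik.

khibik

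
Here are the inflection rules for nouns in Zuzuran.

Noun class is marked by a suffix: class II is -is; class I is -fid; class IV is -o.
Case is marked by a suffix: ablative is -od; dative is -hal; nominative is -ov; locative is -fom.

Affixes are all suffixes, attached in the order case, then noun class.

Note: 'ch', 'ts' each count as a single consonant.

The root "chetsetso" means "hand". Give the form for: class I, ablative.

Attach case ablative -od → chetsetsood.
Attach noun class class I -fid → chetsetsoodfid.

chetsetsoodfid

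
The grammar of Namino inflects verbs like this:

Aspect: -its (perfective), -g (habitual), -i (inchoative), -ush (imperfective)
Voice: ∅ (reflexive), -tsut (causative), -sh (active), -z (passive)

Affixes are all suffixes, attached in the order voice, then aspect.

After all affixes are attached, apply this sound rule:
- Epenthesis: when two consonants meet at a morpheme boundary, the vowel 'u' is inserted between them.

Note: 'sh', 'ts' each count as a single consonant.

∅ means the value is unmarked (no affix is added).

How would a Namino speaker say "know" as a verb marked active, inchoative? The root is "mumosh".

mumoshushi

Attach voice active -sh → mumoshsh.
Attach aspect inchoative -i → mumoshshi.
Apply epenthesis: mumoshshi → mumoshushi.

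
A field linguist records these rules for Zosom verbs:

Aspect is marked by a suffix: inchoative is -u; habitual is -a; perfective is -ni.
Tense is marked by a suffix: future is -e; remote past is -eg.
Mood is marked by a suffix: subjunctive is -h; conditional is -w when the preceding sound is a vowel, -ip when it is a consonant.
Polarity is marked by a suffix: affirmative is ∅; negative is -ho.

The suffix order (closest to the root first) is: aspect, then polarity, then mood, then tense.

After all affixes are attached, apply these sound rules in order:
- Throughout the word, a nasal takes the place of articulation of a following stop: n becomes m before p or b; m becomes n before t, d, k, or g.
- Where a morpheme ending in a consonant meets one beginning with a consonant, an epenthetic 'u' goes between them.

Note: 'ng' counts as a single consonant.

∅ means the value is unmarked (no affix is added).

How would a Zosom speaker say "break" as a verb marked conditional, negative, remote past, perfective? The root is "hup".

Attach aspect perfective -ni → hupni.
Attach polarity negative -ho → hupniho.
Attach mood conditional -w (after vowel 'o') → hupnihow.
Attach tense remote past -eg → hupnihoweg.
Nasal assimilation: no change.
Apply epenthesis: hupnihoweg → hupunihoweg.

hupunihoweg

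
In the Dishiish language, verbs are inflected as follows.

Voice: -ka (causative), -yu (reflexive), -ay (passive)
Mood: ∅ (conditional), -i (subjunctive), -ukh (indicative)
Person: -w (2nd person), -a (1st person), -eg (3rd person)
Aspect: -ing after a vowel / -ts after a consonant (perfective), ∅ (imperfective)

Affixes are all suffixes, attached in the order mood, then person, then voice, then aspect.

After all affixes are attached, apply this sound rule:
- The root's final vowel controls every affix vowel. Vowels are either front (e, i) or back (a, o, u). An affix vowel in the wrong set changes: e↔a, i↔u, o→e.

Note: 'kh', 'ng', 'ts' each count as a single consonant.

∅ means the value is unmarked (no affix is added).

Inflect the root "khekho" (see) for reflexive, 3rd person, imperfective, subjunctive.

khekhouagyu

Attach mood subjunctive -i → khekhoi.
Attach person 3rd person -eg → khekhoieg.
Attach voice reflexive -yu → khekhoiegyu.
aspect = imperfective: zero marking, form stays khekhoiegyu.
Apply vowel harmony: khekhoiegyu → khekhouagyu.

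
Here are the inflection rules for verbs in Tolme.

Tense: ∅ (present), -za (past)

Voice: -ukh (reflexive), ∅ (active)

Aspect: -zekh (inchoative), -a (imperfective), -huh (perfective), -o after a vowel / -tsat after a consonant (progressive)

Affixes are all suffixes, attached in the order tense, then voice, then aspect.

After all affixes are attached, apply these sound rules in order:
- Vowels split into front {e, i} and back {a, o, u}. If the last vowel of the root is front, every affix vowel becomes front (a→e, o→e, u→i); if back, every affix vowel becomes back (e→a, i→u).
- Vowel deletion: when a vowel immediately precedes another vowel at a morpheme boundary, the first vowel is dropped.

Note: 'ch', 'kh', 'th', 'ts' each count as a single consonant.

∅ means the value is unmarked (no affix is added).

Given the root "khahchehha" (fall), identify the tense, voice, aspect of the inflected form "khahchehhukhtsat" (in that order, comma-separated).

Segment: khahchehha-ukh-tsat.
tense: ∅ → present.
voice: -ukh → reflexive.
aspect: -o/tsat → progressive.

present, reflexive, progressive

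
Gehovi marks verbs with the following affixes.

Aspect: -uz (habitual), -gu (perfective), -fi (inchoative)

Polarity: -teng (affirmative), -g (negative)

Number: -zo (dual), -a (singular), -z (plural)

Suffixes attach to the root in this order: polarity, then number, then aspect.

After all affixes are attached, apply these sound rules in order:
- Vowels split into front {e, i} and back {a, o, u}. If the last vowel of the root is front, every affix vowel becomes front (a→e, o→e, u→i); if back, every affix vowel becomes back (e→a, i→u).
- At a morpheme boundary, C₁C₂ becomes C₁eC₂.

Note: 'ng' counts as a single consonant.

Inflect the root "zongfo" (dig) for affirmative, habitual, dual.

Attach polarity affirmative -teng → zongfoteng.
Attach number dual -zo → zongfotengzo.
Attach aspect habitual -uz → zongfotengzouz.
Apply vowel harmony: zongfotengzouz → zongfotangzouz.
Apply epenthesis: zongfotangzouz → zongfotangezouz.

zongfotangezouz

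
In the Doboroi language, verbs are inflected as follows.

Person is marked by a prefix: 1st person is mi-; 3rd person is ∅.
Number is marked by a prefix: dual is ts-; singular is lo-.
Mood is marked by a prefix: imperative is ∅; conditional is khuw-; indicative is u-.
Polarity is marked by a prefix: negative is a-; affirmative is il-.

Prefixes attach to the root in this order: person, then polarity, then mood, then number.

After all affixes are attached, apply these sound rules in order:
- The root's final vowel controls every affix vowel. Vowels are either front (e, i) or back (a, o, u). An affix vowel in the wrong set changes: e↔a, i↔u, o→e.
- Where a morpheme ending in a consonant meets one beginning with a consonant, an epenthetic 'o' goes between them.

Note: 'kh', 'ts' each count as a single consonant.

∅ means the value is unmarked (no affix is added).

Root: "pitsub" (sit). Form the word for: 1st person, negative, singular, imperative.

loamupitsub

Attach person 1st person mi- → mipitsub.
Attach polarity negative a- → amipitsub.
mood = imperative: zero marking, form stays amipitsub.
Attach number singular lo- → loamipitsub.
Apply vowel harmony: loamipitsub → loamupitsub.
Epenthesis: no change.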